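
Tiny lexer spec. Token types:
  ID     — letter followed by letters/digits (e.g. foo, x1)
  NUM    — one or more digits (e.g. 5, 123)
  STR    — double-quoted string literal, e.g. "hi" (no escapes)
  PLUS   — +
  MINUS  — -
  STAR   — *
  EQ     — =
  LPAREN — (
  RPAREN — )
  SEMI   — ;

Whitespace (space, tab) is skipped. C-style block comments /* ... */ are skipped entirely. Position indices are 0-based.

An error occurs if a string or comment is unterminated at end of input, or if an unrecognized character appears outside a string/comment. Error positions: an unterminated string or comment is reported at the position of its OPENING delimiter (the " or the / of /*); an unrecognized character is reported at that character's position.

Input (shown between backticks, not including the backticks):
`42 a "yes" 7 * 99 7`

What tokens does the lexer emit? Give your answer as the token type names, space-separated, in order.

Answer: NUM ID STR NUM STAR NUM NUM

Derivation:
pos=0: emit NUM '42' (now at pos=2)
pos=3: emit ID 'a' (now at pos=4)
pos=5: enter STRING mode
pos=5: emit STR "yes" (now at pos=10)
pos=11: emit NUM '7' (now at pos=12)
pos=13: emit STAR '*'
pos=15: emit NUM '99' (now at pos=17)
pos=18: emit NUM '7' (now at pos=19)
DONE. 7 tokens: [NUM, ID, STR, NUM, STAR, NUM, NUM]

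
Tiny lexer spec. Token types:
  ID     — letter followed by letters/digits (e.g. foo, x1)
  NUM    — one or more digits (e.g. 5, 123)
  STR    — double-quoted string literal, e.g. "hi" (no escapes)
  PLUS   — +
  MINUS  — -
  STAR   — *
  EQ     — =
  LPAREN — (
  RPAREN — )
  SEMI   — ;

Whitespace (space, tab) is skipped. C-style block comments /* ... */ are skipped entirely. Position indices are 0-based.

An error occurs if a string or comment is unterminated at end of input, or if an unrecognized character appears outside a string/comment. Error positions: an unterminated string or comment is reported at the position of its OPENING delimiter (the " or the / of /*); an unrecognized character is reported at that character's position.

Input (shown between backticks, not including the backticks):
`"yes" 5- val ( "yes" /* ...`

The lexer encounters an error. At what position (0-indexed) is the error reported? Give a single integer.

Answer: 21

Derivation:
pos=0: enter STRING mode
pos=0: emit STR "yes" (now at pos=5)
pos=6: emit NUM '5' (now at pos=7)
pos=7: emit MINUS '-'
pos=9: emit ID 'val' (now at pos=12)
pos=13: emit LPAREN '('
pos=15: enter STRING mode
pos=15: emit STR "yes" (now at pos=20)
pos=21: enter COMMENT mode (saw '/*')
pos=21: ERROR — unterminated comment (reached EOF)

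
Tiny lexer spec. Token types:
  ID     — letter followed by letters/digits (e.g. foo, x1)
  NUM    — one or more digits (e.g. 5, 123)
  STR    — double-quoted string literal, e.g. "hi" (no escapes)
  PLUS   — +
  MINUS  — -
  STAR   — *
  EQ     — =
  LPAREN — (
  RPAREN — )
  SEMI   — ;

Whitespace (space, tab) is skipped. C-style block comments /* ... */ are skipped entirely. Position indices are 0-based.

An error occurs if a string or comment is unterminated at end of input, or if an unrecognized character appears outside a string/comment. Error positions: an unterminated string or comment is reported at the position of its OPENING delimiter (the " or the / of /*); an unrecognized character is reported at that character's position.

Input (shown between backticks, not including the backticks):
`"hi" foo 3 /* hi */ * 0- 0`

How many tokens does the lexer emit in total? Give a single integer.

pos=0: enter STRING mode
pos=0: emit STR "hi" (now at pos=4)
pos=5: emit ID 'foo' (now at pos=8)
pos=9: emit NUM '3' (now at pos=10)
pos=11: enter COMMENT mode (saw '/*')
exit COMMENT mode (now at pos=19)
pos=20: emit STAR '*'
pos=22: emit NUM '0' (now at pos=23)
pos=23: emit MINUS '-'
pos=25: emit NUM '0' (now at pos=26)
DONE. 7 tokens: [STR, ID, NUM, STAR, NUM, MINUS, NUM]

Answer: 7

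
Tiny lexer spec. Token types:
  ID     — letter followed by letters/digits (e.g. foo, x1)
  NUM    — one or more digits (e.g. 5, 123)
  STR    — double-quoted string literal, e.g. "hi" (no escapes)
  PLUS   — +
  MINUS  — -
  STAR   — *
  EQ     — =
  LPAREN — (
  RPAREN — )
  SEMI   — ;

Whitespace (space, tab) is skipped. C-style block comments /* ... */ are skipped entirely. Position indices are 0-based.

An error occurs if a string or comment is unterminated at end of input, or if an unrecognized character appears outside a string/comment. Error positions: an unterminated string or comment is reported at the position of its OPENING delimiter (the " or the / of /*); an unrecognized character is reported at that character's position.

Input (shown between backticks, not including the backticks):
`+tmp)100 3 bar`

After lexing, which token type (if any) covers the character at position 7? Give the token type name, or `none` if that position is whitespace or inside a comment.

Answer: NUM

Derivation:
pos=0: emit PLUS '+'
pos=1: emit ID 'tmp' (now at pos=4)
pos=4: emit RPAREN ')'
pos=5: emit NUM '100' (now at pos=8)
pos=9: emit NUM '3' (now at pos=10)
pos=11: emit ID 'bar' (now at pos=14)
DONE. 6 tokens: [PLUS, ID, RPAREN, NUM, NUM, ID]
Position 7: char is '0' -> NUM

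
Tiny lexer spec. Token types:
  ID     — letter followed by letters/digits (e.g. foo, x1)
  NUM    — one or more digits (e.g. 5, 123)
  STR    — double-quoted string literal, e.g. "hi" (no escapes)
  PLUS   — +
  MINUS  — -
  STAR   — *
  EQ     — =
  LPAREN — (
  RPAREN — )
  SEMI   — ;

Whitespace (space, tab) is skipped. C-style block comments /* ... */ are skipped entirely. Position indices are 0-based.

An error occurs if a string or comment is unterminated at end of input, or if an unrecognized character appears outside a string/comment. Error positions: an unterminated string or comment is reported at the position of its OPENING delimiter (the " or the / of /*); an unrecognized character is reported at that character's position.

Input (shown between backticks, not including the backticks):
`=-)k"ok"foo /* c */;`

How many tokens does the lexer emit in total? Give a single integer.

pos=0: emit EQ '='
pos=1: emit MINUS '-'
pos=2: emit RPAREN ')'
pos=3: emit ID 'k' (now at pos=4)
pos=4: enter STRING mode
pos=4: emit STR "ok" (now at pos=8)
pos=8: emit ID 'foo' (now at pos=11)
pos=12: enter COMMENT mode (saw '/*')
exit COMMENT mode (now at pos=19)
pos=19: emit SEMI ';'
DONE. 7 tokens: [EQ, MINUS, RPAREN, ID, STR, ID, SEMI]

Answer: 7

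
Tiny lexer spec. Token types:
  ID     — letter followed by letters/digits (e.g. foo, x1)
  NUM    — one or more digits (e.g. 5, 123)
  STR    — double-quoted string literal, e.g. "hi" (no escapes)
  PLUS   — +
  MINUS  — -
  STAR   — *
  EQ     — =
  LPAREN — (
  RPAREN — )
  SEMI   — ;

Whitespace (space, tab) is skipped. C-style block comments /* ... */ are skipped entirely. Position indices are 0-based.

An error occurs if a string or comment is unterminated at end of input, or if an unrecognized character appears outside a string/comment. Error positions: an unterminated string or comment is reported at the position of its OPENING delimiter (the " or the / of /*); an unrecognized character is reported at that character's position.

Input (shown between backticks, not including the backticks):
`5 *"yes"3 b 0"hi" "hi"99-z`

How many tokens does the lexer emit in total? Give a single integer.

Answer: 11

Derivation:
pos=0: emit NUM '5' (now at pos=1)
pos=2: emit STAR '*'
pos=3: enter STRING mode
pos=3: emit STR "yes" (now at pos=8)
pos=8: emit NUM '3' (now at pos=9)
pos=10: emit ID 'b' (now at pos=11)
pos=12: emit NUM '0' (now at pos=13)
pos=13: enter STRING mode
pos=13: emit STR "hi" (now at pos=17)
pos=18: enter STRING mode
pos=18: emit STR "hi" (now at pos=22)
pos=22: emit NUM '99' (now at pos=24)
pos=24: emit MINUS '-'
pos=25: emit ID 'z' (now at pos=26)
DONE. 11 tokens: [NUM, STAR, STR, NUM, ID, NUM, STR, STR, NUM, MINUS, ID]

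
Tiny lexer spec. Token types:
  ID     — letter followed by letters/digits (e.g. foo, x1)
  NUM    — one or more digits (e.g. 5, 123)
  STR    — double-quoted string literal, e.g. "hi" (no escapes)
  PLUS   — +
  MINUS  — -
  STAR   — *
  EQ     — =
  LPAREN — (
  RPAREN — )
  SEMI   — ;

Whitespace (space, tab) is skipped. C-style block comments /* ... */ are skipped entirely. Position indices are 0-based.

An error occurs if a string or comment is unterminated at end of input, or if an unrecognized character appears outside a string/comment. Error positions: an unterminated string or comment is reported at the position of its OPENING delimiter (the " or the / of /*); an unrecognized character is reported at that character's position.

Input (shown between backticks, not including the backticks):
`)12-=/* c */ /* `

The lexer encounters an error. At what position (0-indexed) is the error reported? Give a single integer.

pos=0: emit RPAREN ')'
pos=1: emit NUM '12' (now at pos=3)
pos=3: emit MINUS '-'
pos=4: emit EQ '='
pos=5: enter COMMENT mode (saw '/*')
exit COMMENT mode (now at pos=12)
pos=13: enter COMMENT mode (saw '/*')
pos=13: ERROR — unterminated comment (reached EOF)

Answer: 13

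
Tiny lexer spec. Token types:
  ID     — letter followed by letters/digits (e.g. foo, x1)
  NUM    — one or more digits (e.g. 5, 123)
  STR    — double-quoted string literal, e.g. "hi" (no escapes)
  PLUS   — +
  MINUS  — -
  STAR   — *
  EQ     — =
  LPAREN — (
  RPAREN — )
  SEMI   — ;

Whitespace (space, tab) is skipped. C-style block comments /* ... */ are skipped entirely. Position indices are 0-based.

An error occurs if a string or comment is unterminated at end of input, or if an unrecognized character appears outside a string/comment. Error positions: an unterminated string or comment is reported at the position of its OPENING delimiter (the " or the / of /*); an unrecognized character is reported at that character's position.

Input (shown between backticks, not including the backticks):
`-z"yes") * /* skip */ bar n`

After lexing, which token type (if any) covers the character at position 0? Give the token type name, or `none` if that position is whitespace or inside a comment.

pos=0: emit MINUS '-'
pos=1: emit ID 'z' (now at pos=2)
pos=2: enter STRING mode
pos=2: emit STR "yes" (now at pos=7)
pos=7: emit RPAREN ')'
pos=9: emit STAR '*'
pos=11: enter COMMENT mode (saw '/*')
exit COMMENT mode (now at pos=21)
pos=22: emit ID 'bar' (now at pos=25)
pos=26: emit ID 'n' (now at pos=27)
DONE. 7 tokens: [MINUS, ID, STR, RPAREN, STAR, ID, ID]
Position 0: char is '-' -> MINUS

Answer: MINUS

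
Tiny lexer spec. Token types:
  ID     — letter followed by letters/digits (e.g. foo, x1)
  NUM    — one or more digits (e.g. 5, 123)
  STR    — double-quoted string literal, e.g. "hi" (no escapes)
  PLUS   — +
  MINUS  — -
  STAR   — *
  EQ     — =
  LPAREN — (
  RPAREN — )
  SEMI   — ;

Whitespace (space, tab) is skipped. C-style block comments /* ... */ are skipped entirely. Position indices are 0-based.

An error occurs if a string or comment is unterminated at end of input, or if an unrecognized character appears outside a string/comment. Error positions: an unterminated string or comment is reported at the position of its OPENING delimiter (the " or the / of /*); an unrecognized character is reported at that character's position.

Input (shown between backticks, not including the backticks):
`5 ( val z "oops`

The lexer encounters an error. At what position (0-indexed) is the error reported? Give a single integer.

Answer: 10

Derivation:
pos=0: emit NUM '5' (now at pos=1)
pos=2: emit LPAREN '('
pos=4: emit ID 'val' (now at pos=7)
pos=8: emit ID 'z' (now at pos=9)
pos=10: enter STRING mode
pos=10: ERROR — unterminated string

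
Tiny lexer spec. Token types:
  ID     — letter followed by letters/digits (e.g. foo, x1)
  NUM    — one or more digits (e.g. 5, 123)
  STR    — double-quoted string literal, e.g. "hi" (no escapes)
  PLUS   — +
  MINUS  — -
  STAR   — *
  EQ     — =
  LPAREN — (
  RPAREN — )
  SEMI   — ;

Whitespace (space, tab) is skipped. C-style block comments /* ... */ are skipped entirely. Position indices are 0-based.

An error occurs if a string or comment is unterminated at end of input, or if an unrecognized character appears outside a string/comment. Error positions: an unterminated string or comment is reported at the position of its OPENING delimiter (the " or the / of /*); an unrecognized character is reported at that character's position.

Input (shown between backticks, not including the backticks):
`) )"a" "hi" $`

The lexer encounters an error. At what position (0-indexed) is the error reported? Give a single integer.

Answer: 12

Derivation:
pos=0: emit RPAREN ')'
pos=2: emit RPAREN ')'
pos=3: enter STRING mode
pos=3: emit STR "a" (now at pos=6)
pos=7: enter STRING mode
pos=7: emit STR "hi" (now at pos=11)
pos=12: ERROR — unrecognized char '$'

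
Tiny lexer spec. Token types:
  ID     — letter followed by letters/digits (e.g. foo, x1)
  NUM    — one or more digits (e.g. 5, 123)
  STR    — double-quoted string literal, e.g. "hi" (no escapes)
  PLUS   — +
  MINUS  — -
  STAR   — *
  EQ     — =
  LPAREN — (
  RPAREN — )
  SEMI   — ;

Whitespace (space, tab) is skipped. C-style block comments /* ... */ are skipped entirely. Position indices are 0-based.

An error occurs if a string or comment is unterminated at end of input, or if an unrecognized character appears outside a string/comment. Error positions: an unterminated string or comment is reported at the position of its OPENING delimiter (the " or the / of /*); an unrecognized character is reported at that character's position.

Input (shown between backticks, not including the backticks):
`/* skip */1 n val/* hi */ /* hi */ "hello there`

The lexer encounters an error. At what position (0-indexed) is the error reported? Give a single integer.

Answer: 35

Derivation:
pos=0: enter COMMENT mode (saw '/*')
exit COMMENT mode (now at pos=10)
pos=10: emit NUM '1' (now at pos=11)
pos=12: emit ID 'n' (now at pos=13)
pos=14: emit ID 'val' (now at pos=17)
pos=17: enter COMMENT mode (saw '/*')
exit COMMENT mode (now at pos=25)
pos=26: enter COMMENT mode (saw '/*')
exit COMMENT mode (now at pos=34)
pos=35: enter STRING mode
pos=35: ERROR — unterminated string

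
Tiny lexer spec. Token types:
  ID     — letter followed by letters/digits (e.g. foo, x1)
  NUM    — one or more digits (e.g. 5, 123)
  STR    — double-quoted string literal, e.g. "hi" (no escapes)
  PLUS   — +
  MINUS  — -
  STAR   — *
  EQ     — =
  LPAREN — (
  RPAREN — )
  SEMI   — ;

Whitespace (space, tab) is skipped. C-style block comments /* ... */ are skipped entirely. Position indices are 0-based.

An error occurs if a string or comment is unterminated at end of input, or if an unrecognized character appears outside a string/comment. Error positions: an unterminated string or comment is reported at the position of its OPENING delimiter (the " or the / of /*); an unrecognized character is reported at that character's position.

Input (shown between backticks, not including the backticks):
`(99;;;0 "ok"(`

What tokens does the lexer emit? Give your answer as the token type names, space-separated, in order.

pos=0: emit LPAREN '('
pos=1: emit NUM '99' (now at pos=3)
pos=3: emit SEMI ';'
pos=4: emit SEMI ';'
pos=5: emit SEMI ';'
pos=6: emit NUM '0' (now at pos=7)
pos=8: enter STRING mode
pos=8: emit STR "ok" (now at pos=12)
pos=12: emit LPAREN '('
DONE. 8 tokens: [LPAREN, NUM, SEMI, SEMI, SEMI, NUM, STR, LPAREN]

Answer: LPAREN NUM SEMI SEMI SEMI NUM STR LPAREN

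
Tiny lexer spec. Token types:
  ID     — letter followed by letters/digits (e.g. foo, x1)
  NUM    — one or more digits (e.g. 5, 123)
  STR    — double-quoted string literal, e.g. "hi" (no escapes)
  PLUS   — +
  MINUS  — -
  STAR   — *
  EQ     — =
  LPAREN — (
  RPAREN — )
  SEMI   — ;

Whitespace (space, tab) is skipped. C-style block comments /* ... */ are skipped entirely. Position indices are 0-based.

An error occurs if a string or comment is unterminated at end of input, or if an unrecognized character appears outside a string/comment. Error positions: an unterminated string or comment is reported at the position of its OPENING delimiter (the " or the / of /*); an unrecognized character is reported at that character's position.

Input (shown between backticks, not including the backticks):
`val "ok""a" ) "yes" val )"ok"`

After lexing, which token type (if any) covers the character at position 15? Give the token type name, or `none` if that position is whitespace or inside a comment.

Answer: STR

Derivation:
pos=0: emit ID 'val' (now at pos=3)
pos=4: enter STRING mode
pos=4: emit STR "ok" (now at pos=8)
pos=8: enter STRING mode
pos=8: emit STR "a" (now at pos=11)
pos=12: emit RPAREN ')'
pos=14: enter STRING mode
pos=14: emit STR "yes" (now at pos=19)
pos=20: emit ID 'val' (now at pos=23)
pos=24: emit RPAREN ')'
pos=25: enter STRING mode
pos=25: emit STR "ok" (now at pos=29)
DONE. 8 tokens: [ID, STR, STR, RPAREN, STR, ID, RPAREN, STR]
Position 15: char is 'y' -> STR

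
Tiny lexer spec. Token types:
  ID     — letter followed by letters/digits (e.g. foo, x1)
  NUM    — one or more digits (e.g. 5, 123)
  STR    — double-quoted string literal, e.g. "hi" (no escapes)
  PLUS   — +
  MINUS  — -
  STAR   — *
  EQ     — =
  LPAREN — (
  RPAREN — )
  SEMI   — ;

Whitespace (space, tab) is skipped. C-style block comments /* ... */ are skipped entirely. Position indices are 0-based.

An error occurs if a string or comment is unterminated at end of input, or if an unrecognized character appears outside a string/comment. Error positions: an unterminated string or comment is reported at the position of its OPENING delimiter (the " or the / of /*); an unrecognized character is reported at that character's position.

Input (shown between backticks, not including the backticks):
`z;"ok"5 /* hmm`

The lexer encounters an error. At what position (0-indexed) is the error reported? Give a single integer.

pos=0: emit ID 'z' (now at pos=1)
pos=1: emit SEMI ';'
pos=2: enter STRING mode
pos=2: emit STR "ok" (now at pos=6)
pos=6: emit NUM '5' (now at pos=7)
pos=8: enter COMMENT mode (saw '/*')
pos=8: ERROR — unterminated comment (reached EOF)

Answer: 8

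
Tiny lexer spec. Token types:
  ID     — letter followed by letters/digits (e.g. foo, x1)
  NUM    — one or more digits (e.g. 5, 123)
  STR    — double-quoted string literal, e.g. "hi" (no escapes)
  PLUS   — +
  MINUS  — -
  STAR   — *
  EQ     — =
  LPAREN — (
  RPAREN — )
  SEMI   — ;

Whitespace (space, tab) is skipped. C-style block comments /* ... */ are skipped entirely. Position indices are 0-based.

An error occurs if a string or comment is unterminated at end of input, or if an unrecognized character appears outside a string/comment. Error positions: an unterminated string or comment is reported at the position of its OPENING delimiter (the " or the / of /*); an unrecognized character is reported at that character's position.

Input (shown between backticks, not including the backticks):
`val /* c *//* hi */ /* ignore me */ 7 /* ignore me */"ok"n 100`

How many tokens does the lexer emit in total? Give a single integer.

pos=0: emit ID 'val' (now at pos=3)
pos=4: enter COMMENT mode (saw '/*')
exit COMMENT mode (now at pos=11)
pos=11: enter COMMENT mode (saw '/*')
exit COMMENT mode (now at pos=19)
pos=20: enter COMMENT mode (saw '/*')
exit COMMENT mode (now at pos=35)
pos=36: emit NUM '7' (now at pos=37)
pos=38: enter COMMENT mode (saw '/*')
exit COMMENT mode (now at pos=53)
pos=53: enter STRING mode
pos=53: emit STR "ok" (now at pos=57)
pos=57: emit ID 'n' (now at pos=58)
pos=59: emit NUM '100' (now at pos=62)
DONE. 5 tokens: [ID, NUM, STR, ID, NUM]

Answer: 5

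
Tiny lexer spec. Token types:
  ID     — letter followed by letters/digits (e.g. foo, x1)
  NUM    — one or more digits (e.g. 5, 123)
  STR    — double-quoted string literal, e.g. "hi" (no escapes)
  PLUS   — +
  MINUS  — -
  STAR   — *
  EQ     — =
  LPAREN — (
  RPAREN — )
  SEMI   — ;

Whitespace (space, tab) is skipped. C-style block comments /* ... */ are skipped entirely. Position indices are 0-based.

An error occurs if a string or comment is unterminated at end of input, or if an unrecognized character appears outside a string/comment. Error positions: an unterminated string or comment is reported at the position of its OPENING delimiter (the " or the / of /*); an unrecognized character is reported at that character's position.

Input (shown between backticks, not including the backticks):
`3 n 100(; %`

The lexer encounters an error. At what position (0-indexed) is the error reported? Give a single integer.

Answer: 10

Derivation:
pos=0: emit NUM '3' (now at pos=1)
pos=2: emit ID 'n' (now at pos=3)
pos=4: emit NUM '100' (now at pos=7)
pos=7: emit LPAREN '('
pos=8: emit SEMI ';'
pos=10: ERROR — unrecognized char '%'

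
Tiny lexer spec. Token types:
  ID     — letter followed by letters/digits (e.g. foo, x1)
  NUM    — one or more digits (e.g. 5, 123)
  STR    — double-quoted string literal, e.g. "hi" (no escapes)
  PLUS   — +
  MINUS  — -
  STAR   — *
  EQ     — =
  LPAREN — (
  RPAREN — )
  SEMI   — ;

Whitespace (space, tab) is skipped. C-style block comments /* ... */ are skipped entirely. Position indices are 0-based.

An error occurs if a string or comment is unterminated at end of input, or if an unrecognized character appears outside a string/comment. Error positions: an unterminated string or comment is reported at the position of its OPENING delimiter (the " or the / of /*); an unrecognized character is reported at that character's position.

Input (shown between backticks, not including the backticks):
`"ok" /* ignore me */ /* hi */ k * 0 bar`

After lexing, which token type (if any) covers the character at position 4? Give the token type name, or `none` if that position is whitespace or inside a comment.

pos=0: enter STRING mode
pos=0: emit STR "ok" (now at pos=4)
pos=5: enter COMMENT mode (saw '/*')
exit COMMENT mode (now at pos=20)
pos=21: enter COMMENT mode (saw '/*')
exit COMMENT mode (now at pos=29)
pos=30: emit ID 'k' (now at pos=31)
pos=32: emit STAR '*'
pos=34: emit NUM '0' (now at pos=35)
pos=36: emit ID 'bar' (now at pos=39)
DONE. 5 tokens: [STR, ID, STAR, NUM, ID]
Position 4: char is ' ' -> none

Answer: none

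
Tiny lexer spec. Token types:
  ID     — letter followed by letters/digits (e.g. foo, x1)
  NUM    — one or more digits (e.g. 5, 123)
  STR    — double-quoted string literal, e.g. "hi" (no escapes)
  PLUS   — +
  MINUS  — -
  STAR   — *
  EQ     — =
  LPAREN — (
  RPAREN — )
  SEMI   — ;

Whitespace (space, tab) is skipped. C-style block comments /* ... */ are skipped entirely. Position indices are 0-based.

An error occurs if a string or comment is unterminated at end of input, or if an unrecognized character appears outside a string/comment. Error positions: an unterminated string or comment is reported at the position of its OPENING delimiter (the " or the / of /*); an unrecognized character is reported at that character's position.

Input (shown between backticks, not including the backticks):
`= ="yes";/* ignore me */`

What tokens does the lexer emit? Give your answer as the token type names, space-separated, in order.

Answer: EQ EQ STR SEMI

Derivation:
pos=0: emit EQ '='
pos=2: emit EQ '='
pos=3: enter STRING mode
pos=3: emit STR "yes" (now at pos=8)
pos=8: emit SEMI ';'
pos=9: enter COMMENT mode (saw '/*')
exit COMMENT mode (now at pos=24)
DONE. 4 tokens: [EQ, EQ, STR, SEMI]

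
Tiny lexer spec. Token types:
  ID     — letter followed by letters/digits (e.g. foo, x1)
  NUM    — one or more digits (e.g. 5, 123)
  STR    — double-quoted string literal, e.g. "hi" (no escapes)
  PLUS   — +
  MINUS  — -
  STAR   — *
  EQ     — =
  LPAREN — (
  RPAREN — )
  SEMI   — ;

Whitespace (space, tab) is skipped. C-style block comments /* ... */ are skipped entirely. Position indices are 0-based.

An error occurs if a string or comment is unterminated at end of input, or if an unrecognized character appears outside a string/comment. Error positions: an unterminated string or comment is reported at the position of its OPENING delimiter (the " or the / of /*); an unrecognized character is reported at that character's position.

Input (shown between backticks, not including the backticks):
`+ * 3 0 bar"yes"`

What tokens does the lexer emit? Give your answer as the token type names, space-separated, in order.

pos=0: emit PLUS '+'
pos=2: emit STAR '*'
pos=4: emit NUM '3' (now at pos=5)
pos=6: emit NUM '0' (now at pos=7)
pos=8: emit ID 'bar' (now at pos=11)
pos=11: enter STRING mode
pos=11: emit STR "yes" (now at pos=16)
DONE. 6 tokens: [PLUS, STAR, NUM, NUM, ID, STR]

Answer: PLUS STAR NUM NUM ID STR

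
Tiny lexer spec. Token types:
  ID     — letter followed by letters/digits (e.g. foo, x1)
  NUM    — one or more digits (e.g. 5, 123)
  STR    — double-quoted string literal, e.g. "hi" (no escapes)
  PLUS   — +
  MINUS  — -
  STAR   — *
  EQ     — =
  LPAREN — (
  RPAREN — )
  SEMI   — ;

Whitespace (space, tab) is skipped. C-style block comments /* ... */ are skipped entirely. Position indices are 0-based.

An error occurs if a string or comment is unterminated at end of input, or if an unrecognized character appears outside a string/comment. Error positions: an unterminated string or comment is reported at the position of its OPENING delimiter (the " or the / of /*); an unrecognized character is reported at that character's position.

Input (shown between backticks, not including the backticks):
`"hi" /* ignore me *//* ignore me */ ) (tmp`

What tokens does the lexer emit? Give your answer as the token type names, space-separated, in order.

pos=0: enter STRING mode
pos=0: emit STR "hi" (now at pos=4)
pos=5: enter COMMENT mode (saw '/*')
exit COMMENT mode (now at pos=20)
pos=20: enter COMMENT mode (saw '/*')
exit COMMENT mode (now at pos=35)
pos=36: emit RPAREN ')'
pos=38: emit LPAREN '('
pos=39: emit ID 'tmp' (now at pos=42)
DONE. 4 tokens: [STR, RPAREN, LPAREN, ID]

Answer: STR RPAREN LPAREN ID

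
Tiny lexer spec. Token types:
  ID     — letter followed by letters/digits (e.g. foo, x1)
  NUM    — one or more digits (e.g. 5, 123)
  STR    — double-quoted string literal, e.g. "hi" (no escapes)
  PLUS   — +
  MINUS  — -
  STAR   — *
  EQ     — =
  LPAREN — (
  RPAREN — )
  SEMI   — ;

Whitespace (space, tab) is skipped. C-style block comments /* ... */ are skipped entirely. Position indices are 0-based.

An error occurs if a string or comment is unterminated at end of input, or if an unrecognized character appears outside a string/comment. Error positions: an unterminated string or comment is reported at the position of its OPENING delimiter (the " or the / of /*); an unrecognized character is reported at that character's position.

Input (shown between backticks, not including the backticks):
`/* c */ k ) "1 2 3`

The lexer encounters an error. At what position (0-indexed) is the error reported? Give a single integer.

Answer: 12

Derivation:
pos=0: enter COMMENT mode (saw '/*')
exit COMMENT mode (now at pos=7)
pos=8: emit ID 'k' (now at pos=9)
pos=10: emit RPAREN ')'
pos=12: enter STRING mode
pos=12: ERROR — unterminated string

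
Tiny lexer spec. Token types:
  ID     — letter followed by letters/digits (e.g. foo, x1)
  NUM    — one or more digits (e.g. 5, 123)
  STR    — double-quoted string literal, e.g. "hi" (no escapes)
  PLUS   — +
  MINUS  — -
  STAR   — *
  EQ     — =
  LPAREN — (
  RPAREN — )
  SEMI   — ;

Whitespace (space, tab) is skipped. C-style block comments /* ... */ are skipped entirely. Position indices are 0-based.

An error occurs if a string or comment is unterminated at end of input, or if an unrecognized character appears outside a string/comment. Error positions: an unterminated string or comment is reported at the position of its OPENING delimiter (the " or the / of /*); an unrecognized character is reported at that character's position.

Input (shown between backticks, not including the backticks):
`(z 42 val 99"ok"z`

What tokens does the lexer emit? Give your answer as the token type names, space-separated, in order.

Answer: LPAREN ID NUM ID NUM STR ID

Derivation:
pos=0: emit LPAREN '('
pos=1: emit ID 'z' (now at pos=2)
pos=3: emit NUM '42' (now at pos=5)
pos=6: emit ID 'val' (now at pos=9)
pos=10: emit NUM '99' (now at pos=12)
pos=12: enter STRING mode
pos=12: emit STR "ok" (now at pos=16)
pos=16: emit ID 'z' (now at pos=17)
DONE. 7 tokens: [LPAREN, ID, NUM, ID, NUM, STR, ID]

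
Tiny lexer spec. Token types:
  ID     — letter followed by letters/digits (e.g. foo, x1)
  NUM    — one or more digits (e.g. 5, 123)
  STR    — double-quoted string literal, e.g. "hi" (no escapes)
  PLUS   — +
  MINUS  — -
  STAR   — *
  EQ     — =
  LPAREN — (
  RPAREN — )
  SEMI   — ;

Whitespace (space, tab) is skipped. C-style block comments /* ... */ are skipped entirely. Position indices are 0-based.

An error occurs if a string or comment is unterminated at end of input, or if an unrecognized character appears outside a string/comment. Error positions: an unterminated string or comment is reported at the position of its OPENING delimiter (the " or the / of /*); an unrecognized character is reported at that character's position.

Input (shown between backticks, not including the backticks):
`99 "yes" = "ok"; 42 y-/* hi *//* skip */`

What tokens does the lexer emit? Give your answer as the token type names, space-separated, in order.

Answer: NUM STR EQ STR SEMI NUM ID MINUS

Derivation:
pos=0: emit NUM '99' (now at pos=2)
pos=3: enter STRING mode
pos=3: emit STR "yes" (now at pos=8)
pos=9: emit EQ '='
pos=11: enter STRING mode
pos=11: emit STR "ok" (now at pos=15)
pos=15: emit SEMI ';'
pos=17: emit NUM '42' (now at pos=19)
pos=20: emit ID 'y' (now at pos=21)
pos=21: emit MINUS '-'
pos=22: enter COMMENT mode (saw '/*')
exit COMMENT mode (now at pos=30)
pos=30: enter COMMENT mode (saw '/*')
exit COMMENT mode (now at pos=40)
DONE. 8 tokens: [NUM, STR, EQ, STR, SEMI, NUM, ID, MINUS]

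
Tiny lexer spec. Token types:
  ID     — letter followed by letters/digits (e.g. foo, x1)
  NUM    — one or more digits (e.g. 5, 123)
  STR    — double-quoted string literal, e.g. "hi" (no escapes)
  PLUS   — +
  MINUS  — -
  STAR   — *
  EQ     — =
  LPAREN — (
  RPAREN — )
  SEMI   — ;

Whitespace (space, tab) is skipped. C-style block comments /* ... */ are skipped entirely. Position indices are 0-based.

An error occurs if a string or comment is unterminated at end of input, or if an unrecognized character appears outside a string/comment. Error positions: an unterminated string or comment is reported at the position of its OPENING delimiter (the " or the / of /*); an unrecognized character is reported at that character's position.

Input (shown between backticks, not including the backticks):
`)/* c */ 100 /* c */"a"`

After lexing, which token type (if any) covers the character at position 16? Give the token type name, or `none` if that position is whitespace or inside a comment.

pos=0: emit RPAREN ')'
pos=1: enter COMMENT mode (saw '/*')
exit COMMENT mode (now at pos=8)
pos=9: emit NUM '100' (now at pos=12)
pos=13: enter COMMENT mode (saw '/*')
exit COMMENT mode (now at pos=20)
pos=20: enter STRING mode
pos=20: emit STR "a" (now at pos=23)
DONE. 3 tokens: [RPAREN, NUM, STR]
Position 16: char is 'c' -> none

Answer: none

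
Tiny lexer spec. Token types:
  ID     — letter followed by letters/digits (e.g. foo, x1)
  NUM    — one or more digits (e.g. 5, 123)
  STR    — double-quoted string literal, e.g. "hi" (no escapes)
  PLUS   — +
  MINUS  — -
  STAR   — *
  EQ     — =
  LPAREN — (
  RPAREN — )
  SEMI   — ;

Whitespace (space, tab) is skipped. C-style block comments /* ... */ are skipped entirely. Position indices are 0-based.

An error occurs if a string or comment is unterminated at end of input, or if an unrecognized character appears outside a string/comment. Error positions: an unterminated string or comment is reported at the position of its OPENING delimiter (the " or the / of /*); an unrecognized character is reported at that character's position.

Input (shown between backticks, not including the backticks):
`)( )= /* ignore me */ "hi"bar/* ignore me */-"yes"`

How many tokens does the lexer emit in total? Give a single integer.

pos=0: emit RPAREN ')'
pos=1: emit LPAREN '('
pos=3: emit RPAREN ')'
pos=4: emit EQ '='
pos=6: enter COMMENT mode (saw '/*')
exit COMMENT mode (now at pos=21)
pos=22: enter STRING mode
pos=22: emit STR "hi" (now at pos=26)
pos=26: emit ID 'bar' (now at pos=29)
pos=29: enter COMMENT mode (saw '/*')
exit COMMENT mode (now at pos=44)
pos=44: emit MINUS '-'
pos=45: enter STRING mode
pos=45: emit STR "yes" (now at pos=50)
DONE. 8 tokens: [RPAREN, LPAREN, RPAREN, EQ, STR, ID, MINUS, STR]

Answer: 8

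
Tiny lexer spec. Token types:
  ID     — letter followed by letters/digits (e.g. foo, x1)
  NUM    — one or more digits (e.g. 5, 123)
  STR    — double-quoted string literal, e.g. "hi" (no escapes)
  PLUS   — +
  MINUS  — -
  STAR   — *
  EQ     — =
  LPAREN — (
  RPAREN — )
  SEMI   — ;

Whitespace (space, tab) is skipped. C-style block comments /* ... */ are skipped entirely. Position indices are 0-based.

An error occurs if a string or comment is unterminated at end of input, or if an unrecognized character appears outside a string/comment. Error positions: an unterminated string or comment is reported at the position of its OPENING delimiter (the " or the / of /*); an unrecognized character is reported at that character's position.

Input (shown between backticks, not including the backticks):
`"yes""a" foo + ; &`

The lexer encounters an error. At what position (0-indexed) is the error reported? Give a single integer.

Answer: 17

Derivation:
pos=0: enter STRING mode
pos=0: emit STR "yes" (now at pos=5)
pos=5: enter STRING mode
pos=5: emit STR "a" (now at pos=8)
pos=9: emit ID 'foo' (now at pos=12)
pos=13: emit PLUS '+'
pos=15: emit SEMI ';'
pos=17: ERROR — unrecognized char '&'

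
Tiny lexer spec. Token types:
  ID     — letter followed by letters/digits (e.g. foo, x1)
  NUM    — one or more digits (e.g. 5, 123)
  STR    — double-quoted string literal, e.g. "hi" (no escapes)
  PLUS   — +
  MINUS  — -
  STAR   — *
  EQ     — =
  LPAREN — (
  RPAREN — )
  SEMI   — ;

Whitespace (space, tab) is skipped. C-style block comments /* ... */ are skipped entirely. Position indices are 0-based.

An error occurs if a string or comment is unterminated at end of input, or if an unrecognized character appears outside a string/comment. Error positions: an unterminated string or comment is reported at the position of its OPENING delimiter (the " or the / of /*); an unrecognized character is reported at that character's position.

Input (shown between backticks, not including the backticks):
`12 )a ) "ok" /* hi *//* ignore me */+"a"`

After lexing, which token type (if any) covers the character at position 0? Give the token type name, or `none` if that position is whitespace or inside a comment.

pos=0: emit NUM '12' (now at pos=2)
pos=3: emit RPAREN ')'
pos=4: emit ID 'a' (now at pos=5)
pos=6: emit RPAREN ')'
pos=8: enter STRING mode
pos=8: emit STR "ok" (now at pos=12)
pos=13: enter COMMENT mode (saw '/*')
exit COMMENT mode (now at pos=21)
pos=21: enter COMMENT mode (saw '/*')
exit COMMENT mode (now at pos=36)
pos=36: emit PLUS '+'
pos=37: enter STRING mode
pos=37: emit STR "a" (now at pos=40)
DONE. 7 tokens: [NUM, RPAREN, ID, RPAREN, STR, PLUS, STR]
Position 0: char is '1' -> NUM

Answer: NUM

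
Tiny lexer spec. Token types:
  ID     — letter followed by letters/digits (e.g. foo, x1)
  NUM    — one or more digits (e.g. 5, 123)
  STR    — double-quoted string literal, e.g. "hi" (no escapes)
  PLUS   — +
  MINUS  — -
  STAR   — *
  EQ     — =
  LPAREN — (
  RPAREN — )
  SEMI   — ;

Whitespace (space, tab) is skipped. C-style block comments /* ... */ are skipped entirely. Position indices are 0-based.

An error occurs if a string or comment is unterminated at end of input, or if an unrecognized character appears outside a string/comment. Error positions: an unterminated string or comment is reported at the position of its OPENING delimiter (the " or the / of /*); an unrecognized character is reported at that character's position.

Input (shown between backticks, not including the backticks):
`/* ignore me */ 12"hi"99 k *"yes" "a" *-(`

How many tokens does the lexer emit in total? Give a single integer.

Answer: 10

Derivation:
pos=0: enter COMMENT mode (saw '/*')
exit COMMENT mode (now at pos=15)
pos=16: emit NUM '12' (now at pos=18)
pos=18: enter STRING mode
pos=18: emit STR "hi" (now at pos=22)
pos=22: emit NUM '99' (now at pos=24)
pos=25: emit ID 'k' (now at pos=26)
pos=27: emit STAR '*'
pos=28: enter STRING mode
pos=28: emit STR "yes" (now at pos=33)
pos=34: enter STRING mode
pos=34: emit STR "a" (now at pos=37)
pos=38: emit STAR '*'
pos=39: emit MINUS '-'
pos=40: emit LPAREN '('
DONE. 10 tokens: [NUM, STR, NUM, ID, STAR, STR, STR, STAR, MINUS, LPAREN]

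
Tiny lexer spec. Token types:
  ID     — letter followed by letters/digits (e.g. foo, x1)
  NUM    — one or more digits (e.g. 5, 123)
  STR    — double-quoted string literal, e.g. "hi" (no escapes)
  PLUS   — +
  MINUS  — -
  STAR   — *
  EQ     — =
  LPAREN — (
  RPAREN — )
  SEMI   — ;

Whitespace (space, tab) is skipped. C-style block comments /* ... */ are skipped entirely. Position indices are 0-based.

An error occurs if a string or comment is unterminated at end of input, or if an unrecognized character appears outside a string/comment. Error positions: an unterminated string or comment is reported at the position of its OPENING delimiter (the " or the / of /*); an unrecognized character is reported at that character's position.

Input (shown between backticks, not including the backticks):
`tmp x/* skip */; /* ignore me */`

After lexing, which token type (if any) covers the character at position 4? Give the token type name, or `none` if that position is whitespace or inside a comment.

Answer: ID

Derivation:
pos=0: emit ID 'tmp' (now at pos=3)
pos=4: emit ID 'x' (now at pos=5)
pos=5: enter COMMENT mode (saw '/*')
exit COMMENT mode (now at pos=15)
pos=15: emit SEMI ';'
pos=17: enter COMMENT mode (saw '/*')
exit COMMENT mode (now at pos=32)
DONE. 3 tokens: [ID, ID, SEMI]
Position 4: char is 'x' -> ID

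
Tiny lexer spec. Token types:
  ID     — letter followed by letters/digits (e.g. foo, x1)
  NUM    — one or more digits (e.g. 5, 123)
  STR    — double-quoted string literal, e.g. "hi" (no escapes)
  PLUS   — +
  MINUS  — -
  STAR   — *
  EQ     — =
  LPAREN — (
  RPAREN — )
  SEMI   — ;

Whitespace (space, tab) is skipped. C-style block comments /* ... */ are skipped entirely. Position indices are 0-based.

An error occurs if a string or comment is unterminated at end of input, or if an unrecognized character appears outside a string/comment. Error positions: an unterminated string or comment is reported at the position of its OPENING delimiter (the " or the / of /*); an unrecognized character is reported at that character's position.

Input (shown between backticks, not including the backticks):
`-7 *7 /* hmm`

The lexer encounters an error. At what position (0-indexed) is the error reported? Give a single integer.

Answer: 6

Derivation:
pos=0: emit MINUS '-'
pos=1: emit NUM '7' (now at pos=2)
pos=3: emit STAR '*'
pos=4: emit NUM '7' (now at pos=5)
pos=6: enter COMMENT mode (saw '/*')
pos=6: ERROR — unterminated comment (reached EOF)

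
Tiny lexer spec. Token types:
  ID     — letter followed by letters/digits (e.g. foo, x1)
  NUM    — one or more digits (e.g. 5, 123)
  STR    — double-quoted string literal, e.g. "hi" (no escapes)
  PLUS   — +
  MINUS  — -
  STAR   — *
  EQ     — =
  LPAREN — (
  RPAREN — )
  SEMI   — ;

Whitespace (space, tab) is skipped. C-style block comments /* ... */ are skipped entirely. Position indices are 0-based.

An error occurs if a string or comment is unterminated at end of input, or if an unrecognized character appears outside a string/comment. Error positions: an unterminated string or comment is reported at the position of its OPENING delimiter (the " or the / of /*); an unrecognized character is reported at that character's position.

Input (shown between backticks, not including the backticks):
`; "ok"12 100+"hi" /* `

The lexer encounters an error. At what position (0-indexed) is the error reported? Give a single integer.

Answer: 18

Derivation:
pos=0: emit SEMI ';'
pos=2: enter STRING mode
pos=2: emit STR "ok" (now at pos=6)
pos=6: emit NUM '12' (now at pos=8)
pos=9: emit NUM '100' (now at pos=12)
pos=12: emit PLUS '+'
pos=13: enter STRING mode
pos=13: emit STR "hi" (now at pos=17)
pos=18: enter COMMENT mode (saw '/*')
pos=18: ERROR — unterminated comment (reached EOF)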